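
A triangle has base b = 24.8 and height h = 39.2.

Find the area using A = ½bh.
A = ½·b·h = ½·24.8·39.2 = ½·972.16 = 486.08

Area = 486.08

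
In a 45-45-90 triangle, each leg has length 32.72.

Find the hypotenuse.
In a 45-45-90 triangle the sides are in ratio 1 : 1 : √2, so hypotenuse = leg·√2.
Hypotenuse = 32.72·√2 ≈ 32.72·1.41421 ≈ 46.2731

Hypotenuse = 32.72√2 = 46.27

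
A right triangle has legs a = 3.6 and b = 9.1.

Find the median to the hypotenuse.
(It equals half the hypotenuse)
Hypotenuse c = √(a² + b²) = √(12.96 + 82.81) = √95.77 ≈ 9.78621
Median to hypotenuse = c/2 ≈ 9.78621/2 ≈ 4.89311

Median = 4.893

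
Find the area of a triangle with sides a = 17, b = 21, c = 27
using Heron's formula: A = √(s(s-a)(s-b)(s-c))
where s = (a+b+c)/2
s = (17 + 21 + 27)/2 = 65/2 = 32.5
s − a = 15.5, s − b = 11.5, s − c = 5.5
s(s−a)(s−b)(s−c) = 32.5·15.5·11.5·5.5 = 31862.1875
Area = √31862.1875 ≈ 178.5

s = 32.5, Area = 178.5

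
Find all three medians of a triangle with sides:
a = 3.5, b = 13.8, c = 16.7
Median formula: m_a = ½√(2b² + 2c² − a²) (and cyclically). a² = 12.25, b² = 190.44, c² = 278.89.
m_a = ½√(2·190.44 + 2·278.89 − 12.25) = ½√926.41 ≈ ½·30.437 ≈ 15.2185
m_b = ½√(2·12.25 + 2·278.89 − 190.44) = ½√391.84 ≈ ½·19.7949 ≈ 9.89747
m_c = ½√(2·12.25 + 2·190.44 − 278.89) = ½√126.49 ≈ ½·11.2468 ≈ 5.62339

m_a = 15.22, m_b = 9.897, m_c = 5.623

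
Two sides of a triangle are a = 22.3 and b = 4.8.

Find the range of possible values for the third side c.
Triangle inequality: |a − b| < c < a + b
|a − b| = |22.3 − 4.8| = 17.5
a + b = 22.3 + 4.8 = 27.1

17.5 < c < 27.1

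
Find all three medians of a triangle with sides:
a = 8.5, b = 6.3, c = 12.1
Median formula: m_a = ½√(2b² + 2c² − a²) (and cyclically). a² = 72.25, b² = 39.69, c² = 146.41.
m_a = ½√(2·39.69 + 2·146.41 − 72.25) = ½√299.95 ≈ ½·17.3191 ≈ 8.65953
m_b = ½√(2·72.25 + 2·146.41 − 39.69) = ½√397.63 ≈ ½·19.9407 ≈ 9.97033
m_c = ½√(2·72.25 + 2·39.69 − 146.41) = ½√77.47 ≈ ½·8.8017 ≈ 4.40085

m_a = 8.66, m_b = 9.97, m_c = 4.401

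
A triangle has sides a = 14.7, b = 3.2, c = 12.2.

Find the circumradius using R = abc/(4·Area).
First find the area with Heron's formula.
s = (14.7 + 3.2 + 12.2)/2 = 15.05
Area = √(s(s−a)(s−b)(s−c)) = √(15.05·0.35·11.85·2.85) ≈ √177.897 ≈ 13.3378
abc = 14.7·3.2·12.2 = 573.888
R = abc/(4·Area) ≈ 573.888/(4·13.3378) = 573.888/53.3512 ≈ 10.7568

R = 10.76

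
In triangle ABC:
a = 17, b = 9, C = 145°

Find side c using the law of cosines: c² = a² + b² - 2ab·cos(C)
c² = 17² + 9² − 2·17·9·cos(145°)
cos(145°) ≈ -0.819152
c² ≈ 289 + 81 − 306·(-0.819152) ≈ 370 + 250.661 ≈ 620.661
c ≈ √620.661 ≈ 24.9131

c = 24.91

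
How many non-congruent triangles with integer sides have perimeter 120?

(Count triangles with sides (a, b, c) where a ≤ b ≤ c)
Let a ≤ b ≤ c with a + b + c = 120. The only binding inequality is a + b > c, i.e. 120 − c > c, so c < 120/2; and c ≥ 120/3 since c is the largest side.
So 40 ≤ c ≤ 59. For each c, b runs from ⌈(120 − c)/2⌉ up to c (then a = 120 − b − c satisfies 1 ≤ a ≤ b automatically), giving c − ⌈(120 − c)/2⌉ + 1 choices.
Summing over c: 1 + 2 + 4 + 5 + … + 28 + 29  (20 terms, c = 40, …, 59) = 300
Check (closed form: nearest integer to p²/48 for even p, (p+3)²/48 for odd p): 120²/48 = 14400/48 ≈ 300.00 → 300

300 triangles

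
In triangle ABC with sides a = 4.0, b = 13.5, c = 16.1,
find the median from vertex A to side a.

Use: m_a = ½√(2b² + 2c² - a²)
m_a = ½√(2·13.5² + 2·16.1² − 4.0²) = ½√(2·182.25 + 2·259.21 − 16) = ½√(364.5 + 518.42 − 16) = ½√866.92
√866.92 ≈ 29.4435, so m_a ≈ 14.7218

m_a = 14.72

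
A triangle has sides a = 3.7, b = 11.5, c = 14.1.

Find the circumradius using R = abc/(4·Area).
First find the area with Heron's formula.
s = (3.7 + 11.5 + 14.1)/2 = 14.65
Area = √(s(s−a)(s−b)(s−c)) = √(14.65·10.95·3.15·0.55) ≈ √277.923 ≈ 16.671
abc = 3.7·11.5·14.1 = 599.955
R = abc/(4·Area) ≈ 599.955/(4·16.671) = 599.955/66.6841 ≈ 8.99697

R = 8.997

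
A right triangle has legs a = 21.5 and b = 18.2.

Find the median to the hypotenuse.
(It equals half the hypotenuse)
Hypotenuse c = √(a² + b²) = √(462.25 + 331.24) = √793.49 ≈ 28.169
Median to hypotenuse = c/2 ≈ 28.169/2 ≈ 14.0845

Median = 14.08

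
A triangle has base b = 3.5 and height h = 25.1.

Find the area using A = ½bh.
A = ½·b·h = ½·3.5·25.1 = ½·87.85 = 43.925

Area = 43.925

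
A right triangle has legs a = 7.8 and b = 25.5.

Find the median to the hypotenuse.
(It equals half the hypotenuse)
Hypotenuse c = √(a² + b²) = √(60.84 + 650.25) = √711.09 ≈ 26.6663
Median to hypotenuse = c/2 ≈ 26.6663/2 ≈ 13.3331

Median = 13.33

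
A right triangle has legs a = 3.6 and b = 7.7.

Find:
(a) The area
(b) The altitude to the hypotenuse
(a) The legs are perpendicular, so Area = ½·a·b = ½·3.6·7.7 = ½·27.72 = 13.86
(b) Hypotenuse c = √(a² + b²) = √(12.96 + 59.29) = √72.25 ≈ 8.5
    Area = ½·c·h_c  ⇒  h_c = 2·Area/c = 27.72/8.5 ≈ 3.26118

Area = 13.86, h_c = 3.261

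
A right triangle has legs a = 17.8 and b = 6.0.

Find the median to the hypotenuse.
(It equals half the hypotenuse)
Hypotenuse c = √(a² + b²) = √(316.84 + 36) = √352.84 ≈ 18.784
Median to hypotenuse = c/2 ≈ 18.784/2 ≈ 9.39202

Median = 9.392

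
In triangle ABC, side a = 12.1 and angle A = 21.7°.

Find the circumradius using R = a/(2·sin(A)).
R = a/(2·sin(A)) = 12.1/(2·sin(21.7°))
sin(21.7°) ≈ 0.369747
R ≈ 12.1/(2·0.369747) = 12.1/0.739494 ≈ 16.3626

R = 16.36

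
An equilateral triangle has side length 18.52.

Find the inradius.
r = Area/s with s the semi-perimeter.
Area = (√3/4)·18.52² = (√3/4)·342.9904 ≈ 0.433013·342.9904 ≈ 148.519
s = 3·18.52/2 = 27.78
r ≈ 148.519/27.78 ≈ 5.34626
(Equivalently r = side/(2√3) = 18.52/3.4641 ≈ 5.34626.)

r = 5.346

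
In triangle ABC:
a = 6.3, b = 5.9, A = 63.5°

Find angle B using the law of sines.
a/sin(A) = b/sin(B)  ⇒  sin(B) = b·sin(A)/a = 5.9·sin(63.5°)/6.3
sin(63.5°) ≈ 0.894934
sin(B) ≈ 5.9·0.894934/6.3 ≈ 5.28011/6.3 ≈ 0.838113
B = arcsin(0.838113) ≈ 56.9414°
(Since b ≤ a we need B ≤ A, so the obtuse alternative 180° − 56.9414° ≈ 123.059° is rejected.)

B = 56.94°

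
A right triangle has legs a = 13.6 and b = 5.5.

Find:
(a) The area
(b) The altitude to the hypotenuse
(a) The legs are perpendicular, so Area = ½·a·b = ½·13.6·5.5 = ½·74.8 = 37.4
(b) Hypotenuse c = √(a² + b²) = √(184.96 + 30.25) = √215.21 ≈ 14.67
    Area = ½·c·h_c  ⇒  h_c = 2·Area/c = 74.8/14.67 ≈ 5.09883

Area = 37.4, h_c = 5.099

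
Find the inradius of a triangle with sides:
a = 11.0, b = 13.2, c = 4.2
r = Area/s where s is the semi-perimeter.
s = (11.0 + 13.2 + 4.2)/2 = 28.4/2 = 14.2
Area = √(s(s−a)(s−b)(s−c)) = √(14.2·3.2·1·10) ≈ √454.4 ≈ 21.3167
r ≈ 21.3167/14.2 ≈ 1.50117

r = 1.501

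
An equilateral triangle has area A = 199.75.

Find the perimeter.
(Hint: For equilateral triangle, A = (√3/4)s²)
A = (√3/4)s²  ⇒  s² = 4A/√3 = 4·199.75/√3 = 799/1.73205 ≈ 461.303
s ≈ √461.303 ≈ 21.478
Perimeter = 3s ≈ 3·21.478 ≈ 64.4339

Perimeter = 64.43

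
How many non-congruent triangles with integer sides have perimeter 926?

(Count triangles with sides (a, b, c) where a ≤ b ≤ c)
Let a ≤ b ≤ c with a + b + c = 926. The only binding inequality is a + b > c, i.e. 926 − c > c, so c < 926/2; and c ≥ 926/3 since c is the largest side.
So 309 ≤ c ≤ 462. For each c, b runs from ⌈(926 − c)/2⌉ up to c (then a = 926 − b − c satisfies 1 ≤ a ≤ b automatically), giving c − ⌈(926 − c)/2⌉ + 1 choices.
Summing over c: 1 + 3 + 4 + 6 + … + 229 + 231  (154 terms, c = 309, …, 462) = 17864
Check (closed form: nearest integer to p²/48 for even p, (p+3)²/48 for odd p): 926²/48 = 857476/48 ≈ 17864.08 → 17864

17864 triangles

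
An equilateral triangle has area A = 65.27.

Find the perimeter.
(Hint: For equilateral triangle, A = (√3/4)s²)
A = (√3/4)s²  ⇒  s² = 4A/√3 = 4·65.27/√3 = 261.08/1.73205 ≈ 150.735
s ≈ √150.735 ≈ 12.2774
Perimeter = 3s ≈ 3·12.2774 ≈ 36.8322

Perimeter = 36.83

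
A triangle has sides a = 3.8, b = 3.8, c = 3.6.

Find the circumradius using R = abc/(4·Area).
First find the area with Heron's formula.
s = (3.8 + 3.8 + 3.6)/2 = 5.6
Area = √(s(s−a)(s−b)(s−c)) = √(5.6·1.8·1.8·2) ≈ √36.288 ≈ 6.02395
abc = 3.8·3.8·3.6 = 51.984
R = abc/(4·Area) ≈ 51.984/(4·6.02395) = 51.984/24.0958 ≈ 2.15739

R = 2.157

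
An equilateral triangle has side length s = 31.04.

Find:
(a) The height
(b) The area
(a) The height splits the triangle into two 30-60-90 halves: h = s·√3/2 = 31.04·1.73205/2 ≈ 53.7629/2 ≈ 26.8814
(b) Area = (√3/4)·s² = (√3/4)·31.04² = (√3/4)·963.4816 ≈ 0.433013·963.4816 ≈ 417.2

Height = 26.88, Area = 417.2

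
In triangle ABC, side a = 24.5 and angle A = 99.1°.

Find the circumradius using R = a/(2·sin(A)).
R = a/(2·sin(A)) = 24.5/(2·sin(99.1°))
sin(99.1°) ≈ 0.987414
R ≈ 24.5/(2·0.987414) = 24.5/1.97483 ≈ 12.4061

R = 12.41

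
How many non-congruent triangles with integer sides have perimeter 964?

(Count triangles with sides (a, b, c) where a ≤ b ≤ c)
Let a ≤ b ≤ c with a + b + c = 964. The only binding inequality is a + b > c, i.e. 964 − c > c, so c < 964/2; and c ≥ 964/3 since c is the largest side.
So 322 ≤ c ≤ 481. For each c, b runs from ⌈(964 − c)/2⌉ up to c (then a = 964 − b − c satisfies 1 ≤ a ≤ b automatically), giving c − ⌈(964 − c)/2⌉ + 1 choices.
Summing over c: 2 + 3 + 5 + 6 + … + 239 + 240  (160 terms, c = 322, …, 481) = 19360
Check (closed form: nearest integer to p²/48 for even p, (p+3)²/48 for odd p): 964²/48 = 929296/48 ≈ 19360.33 → 19360

19360 triangles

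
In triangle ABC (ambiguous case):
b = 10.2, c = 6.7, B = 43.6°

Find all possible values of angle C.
b/sin(B) = c/sin(C)  ⇒  sin(C) = c·sin(B)/b = 6.7·sin(43.6°)/10.2
sin(43.6°) ≈ 0.68962
sin(C) ≈ 6.7·0.68962/10.2 ≈ 4.62045/10.2 ≈ 0.452985
Candidate 1: C₁ = arcsin(0.452985) ≈ 26.9354°  →  A = 180° − 43.6° − 26.9354° ≈ 109.465° > 0, valid
Candidate 2: C₂ = 180° − C₁ ≈ 153.065°  →  A = 180° − 43.6° − 153.065° ≈ -16.6646° ≤ 0, not a valid triangle

C = 26.94° (one solution)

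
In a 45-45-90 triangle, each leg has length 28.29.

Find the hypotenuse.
In a 45-45-90 triangle the sides are in ratio 1 : 1 : √2, so hypotenuse = leg·√2.
Hypotenuse = 28.29·√2 ≈ 28.29·1.41421 ≈ 40.0081

Hypotenuse = 28.29√2 = 40.01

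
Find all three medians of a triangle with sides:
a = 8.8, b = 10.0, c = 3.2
Median formula: m_a = ½√(2b² + 2c² − a²) (and cyclically). a² = 77.44, b² = 100, c² = 10.24.
m_a = ½√(2·100 + 2·10.24 − 77.44) = ½√143.04 ≈ ½·11.9599 ≈ 5.97997
m_b = ½√(2·77.44 + 2·10.24 − 100) = ½√75.36 ≈ ½·8.68101 ≈ 4.34051
m_c = ½√(2·77.44 + 2·100 − 10.24) = ½√344.64 ≈ ½·18.5645 ≈ 9.28224

m_a = 5.98, m_b = 4.341, m_c = 9.282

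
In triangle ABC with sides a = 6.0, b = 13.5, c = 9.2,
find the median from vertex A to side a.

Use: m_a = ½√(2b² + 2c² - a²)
m_a = ½√(2·13.5² + 2·9.2² − 6.0²) = ½√(2·182.25 + 2·84.64 − 36) = ½√(364.5 + 169.28 − 36) = ½√497.78
√497.78 ≈ 22.311, so m_a ≈ 11.1555

m_a = 11.16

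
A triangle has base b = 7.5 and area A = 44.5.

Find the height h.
A = ½·b·h  ⇒  h = 2A/b = 2·44.5/7.5 = 89/7.5 ≈ 11.8667

h = 11.87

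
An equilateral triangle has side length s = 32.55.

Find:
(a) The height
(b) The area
(a) The height splits the triangle into two 30-60-90 halves: h = s·√3/2 = 32.55·1.73205/2 ≈ 56.3783/2 ≈ 28.1891
(b) Area = (√3/4)·s² = (√3/4)·32.55² = (√3/4)·1059.5025 ≈ 0.433013·1059.5025 ≈ 458.778

Height = 28.19, Area = 458.8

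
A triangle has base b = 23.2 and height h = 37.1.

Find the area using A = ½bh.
A = ½·b·h = ½·23.2·37.1 = ½·860.72 = 430.36

Area = 430.36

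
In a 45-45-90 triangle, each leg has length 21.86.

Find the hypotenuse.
In a 45-45-90 triangle the sides are in ratio 1 : 1 : √2, so hypotenuse = leg·√2.
Hypotenuse = 21.86·√2 ≈ 21.86·1.41421 ≈ 30.9147

Hypotenuse = 21.86√2 = 30.91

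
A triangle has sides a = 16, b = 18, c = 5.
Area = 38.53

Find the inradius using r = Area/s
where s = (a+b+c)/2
s = (16 + 18 + 5)/2 = 39/2 = 19.5
r = Area/s = 38.53/19.5 ≈ 1.9759

r = 1.976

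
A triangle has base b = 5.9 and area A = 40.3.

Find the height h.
A = ½·b·h  ⇒  h = 2A/b = 2·40.3/5.9 = 80.6/5.9 ≈ 13.661

h = 13.66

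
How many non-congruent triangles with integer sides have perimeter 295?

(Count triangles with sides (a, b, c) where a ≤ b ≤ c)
Let a ≤ b ≤ c with a + b + c = 295. The only binding inequality is a + b > c, i.e. 295 − c > c, so c < 295/2; and c ≥ 295/3 since c is the largest side.
So 99 ≤ c ≤ 147. For each c, b runs from ⌈(295 − c)/2⌉ up to c (then a = 295 − b − c satisfies 1 ≤ a ≤ b automatically), giving c − ⌈(295 − c)/2⌉ + 1 choices.
Summing over c: 2 + 3 + 5 + 6 + … + 72 + 74  (49 terms, c = 99, …, 147) = 1850
Check (closed form: nearest integer to p²/48 for even p, (p+3)²/48 for odd p): (295+3)²/48 = 298²/48 = 88804/48 ≈ 1850.08 → 1850

1850 triangles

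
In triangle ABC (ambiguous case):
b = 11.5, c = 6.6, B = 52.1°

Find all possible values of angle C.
b/sin(B) = c/sin(C)  ⇒  sin(C) = c·sin(B)/b = 6.6·sin(52.1°)/11.5
sin(52.1°) ≈ 0.789084
sin(C) ≈ 6.6·0.789084/11.5 ≈ 5.20795/11.5 ≈ 0.452866
Candidate 1: C₁ = arcsin(0.452866) ≈ 26.9277°  →  A = 180° − 52.1° − 26.9277° ≈ 100.972° > 0, valid
Candidate 2: C₂ = 180° − C₁ ≈ 153.072°  →  A = 180° − 52.1° − 153.072° ≈ -25.1723° ≤ 0, not a valid triangle

C = 26.93° (one solution)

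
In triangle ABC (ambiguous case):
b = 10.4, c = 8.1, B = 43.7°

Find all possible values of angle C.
b/sin(B) = c/sin(C)  ⇒  sin(C) = c·sin(B)/b = 8.1·sin(43.7°)/10.4
sin(43.7°) ≈ 0.690882
sin(C) ≈ 8.1·0.690882/10.4 ≈ 5.59615/10.4 ≈ 0.538091
Candidate 1: C₁ = arcsin(0.538091) ≈ 32.5538°  →  A = 180° − 43.7° − 32.5538° ≈ 103.746° > 0, valid
Candidate 2: C₂ = 180° − C₁ ≈ 147.446°  →  A = 180° − 43.7° − 147.446° ≈ -11.1462° ≤ 0, not a valid triangle

C = 32.55° (one solution)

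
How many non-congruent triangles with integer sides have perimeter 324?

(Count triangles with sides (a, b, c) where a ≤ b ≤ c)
Let a ≤ b ≤ c with a + b + c = 324. The only binding inequality is a + b > c, i.e. 324 − c > c, so c < 324/2; and c ≥ 324/3 since c is the largest side.
So 108 ≤ c ≤ 161. For each c, b runs from ⌈(324 − c)/2⌉ up to c (then a = 324 − b − c satisfies 1 ≤ a ≤ b automatically), giving c − ⌈(324 − c)/2⌉ + 1 choices.
Summing over c: 1 + 2 + 4 + 5 + … + 79 + 80  (54 terms, c = 108, …, 161) = 2187
Check (closed form: nearest integer to p²/48 for even p, (p+3)²/48 for odd p): 324²/48 = 104976/48 ≈ 2187.00 → 2187

2187 triangles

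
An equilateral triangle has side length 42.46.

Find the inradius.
r = Area/s with s the semi-perimeter.
Area = (√3/4)·42.46² = (√3/4)·1802.8516 ≈ 0.433013·1802.8516 ≈ 780.658
s = 3·42.46/2 = 63.69
r ≈ 780.658/63.69 ≈ 12.2571
(Equivalently r = side/(2√3) = 42.46/3.4641 ≈ 12.2571.)

r = 12.26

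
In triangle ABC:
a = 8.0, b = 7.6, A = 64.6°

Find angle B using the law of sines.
a/sin(A) = b/sin(B)  ⇒  sin(B) = b·sin(A)/a = 7.6·sin(64.6°)/8.0
sin(64.6°) ≈ 0.903335
sin(B) ≈ 7.6·0.903335/8.0 ≈ 6.86535/8.0 ≈ 0.858169
B = arcsin(0.858169) ≈ 59.1116°
(Since b ≤ a we need B ≤ A, so the obtuse alternative 180° − 59.1116° ≈ 120.888° is rejected.)

B = 59.11°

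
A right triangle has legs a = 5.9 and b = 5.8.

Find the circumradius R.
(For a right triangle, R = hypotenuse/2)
Hypotenuse c = √(a² + b²) = √(34.81 + 33.64) = √68.45 ≈ 8.27345
R = c/2 ≈ 8.27345/2 ≈ 4.13673

R = 4.137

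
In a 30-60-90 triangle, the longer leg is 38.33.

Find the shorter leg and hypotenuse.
In a 30-60-90 triangle the sides are in ratio 1 : √3 : 2, so short leg = long leg/√3 and hypotenuse = 2·(short leg).
Short leg = 38.33/√3 ≈ 38.33/1.73205 ≈ 22.1298
Hypotenuse = 2·22.1298 ≈ 44.2597

Short leg = 22.13, Hypotenuse = 44.26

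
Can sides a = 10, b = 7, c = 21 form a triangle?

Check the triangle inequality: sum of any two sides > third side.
a + b vs c: 10 + 7 = 17 ≤ 21  ✗
a + c vs b: 10 + 21 = 31 > 7  ✓
b + c vs a: 7 + 21 = 28 > 10  ✓

No: 10 + 7 = 17 is not > 21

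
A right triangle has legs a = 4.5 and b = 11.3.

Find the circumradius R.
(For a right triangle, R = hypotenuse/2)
Hypotenuse c = √(a² + b²) = √(20.25 + 127.69) = √147.94 ≈ 12.1631
R = c/2 ≈ 12.1631/2 ≈ 6.08153

R = 6.082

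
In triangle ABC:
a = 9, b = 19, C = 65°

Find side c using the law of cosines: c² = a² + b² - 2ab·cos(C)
c² = 9² + 19² − 2·9·19·cos(65°)
cos(65°) ≈ 0.422618
c² ≈ 81 + 361 − 342·(0.422618) ≈ 442 − 144.535 ≈ 297.465
c ≈ √297.465 ≈ 17.2472

c = 17.25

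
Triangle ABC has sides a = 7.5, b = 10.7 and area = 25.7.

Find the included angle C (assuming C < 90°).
Area = ½·a·b·sin(C)  ⇒  sin(C) = 2·Area/(a·b) = 2·25.7/(7.5·10.7) = 51.4/80.25 ≈ 0.640498
C = arcsin(0.640498) ≈ 39.829° (taking the acute solution since C < 90°)

C = 39.83°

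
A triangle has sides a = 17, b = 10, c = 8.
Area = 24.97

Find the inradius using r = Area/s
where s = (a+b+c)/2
s = (17 + 10 + 8)/2 = 35/2 = 17.5
r = Area/s = 24.97/17.5 ≈ 1.42686

r = 1.427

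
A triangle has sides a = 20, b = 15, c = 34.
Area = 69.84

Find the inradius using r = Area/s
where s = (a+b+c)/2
s = (20 + 15 + 34)/2 = 69/2 = 34.5
r = Area/s = 69.84/34.5 ≈ 2.02435

r = 2.024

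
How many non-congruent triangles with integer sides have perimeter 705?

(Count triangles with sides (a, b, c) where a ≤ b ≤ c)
Let a ≤ b ≤ c with a + b + c = 705. The only binding inequality is a + b > c, i.e. 705 − c > c, so c < 705/2; and c ≥ 705/3 since c is the largest side.
So 235 ≤ c ≤ 352. For each c, b runs from ⌈(705 − c)/2⌉ up to c (then a = 705 − b − c satisfies 1 ≤ a ≤ b automatically), giving c − ⌈(705 − c)/2⌉ + 1 choices.
Summing over c: 1 + 2 + 4 + 5 + … + 175 + 176  (118 terms, c = 235, …, 352) = 10443
Check (closed form: nearest integer to p²/48 for even p, (p+3)²/48 for odd p): (705+3)²/48 = 708²/48 = 501264/48 ≈ 10443.00 → 10443

10443 triangles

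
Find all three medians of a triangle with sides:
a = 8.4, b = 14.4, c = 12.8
Median formula: m_a = ½√(2b² + 2c² − a²) (and cyclically). a² = 70.56, b² = 207.36, c² = 163.84.
m_a = ½√(2·207.36 + 2·163.84 − 70.56) = ½√671.84 ≈ ½·25.9199 ≈ 12.9599
m_b = ½√(2·70.56 + 2·163.84 − 207.36) = ½√261.44 ≈ ½·16.1691 ≈ 8.08455
m_c = ½√(2·70.56 + 2·207.36 − 163.84) = ½√392 ≈ ½·19.799 ≈ 9.89949

m_a = 12.96, m_b = 8.085, m_c = 9.899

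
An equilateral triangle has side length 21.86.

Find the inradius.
r = Area/s with s the semi-perimeter.
Area = (√3/4)·21.86² = (√3/4)·477.8596 ≈ 0.433013·477.8596 ≈ 206.919
s = 3·21.86/2 = 32.79
r ≈ 206.919/32.79 ≈ 6.31044
(Equivalently r = side/(2√3) = 21.86/3.4641 ≈ 6.31044.)

r = 6.31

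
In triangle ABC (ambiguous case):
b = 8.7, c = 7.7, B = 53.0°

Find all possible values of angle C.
b/sin(B) = c/sin(C)  ⇒  sin(C) = c·sin(B)/b = 7.7·sin(53.0°)/8.7
sin(53.0°) ≈ 0.798636
sin(C) ≈ 7.7·0.798636/8.7 ≈ 6.14949/8.7 ≈ 0.706838
Candidate 1: C₁ = arcsin(0.706838) ≈ 44.9783°  →  A = 180° − 53.0° − 44.9783° ≈ 82.0217° > 0, valid
Candidate 2: C₂ = 180° − C₁ ≈ 135.022°  →  A = 180° − 53.0° − 135.022° ≈ -8.0217° ≤ 0, not a valid triangle

C = 44.98° (one solution)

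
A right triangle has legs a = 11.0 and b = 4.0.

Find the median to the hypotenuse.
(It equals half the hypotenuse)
Hypotenuse c = √(a² + b²) = √(121 + 16) = √137 ≈ 11.7047
Median to hypotenuse = c/2 ≈ 11.7047/2 ≈ 5.85235

Median = 5.852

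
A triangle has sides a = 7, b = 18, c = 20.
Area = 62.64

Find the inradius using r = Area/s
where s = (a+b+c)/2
s = (7 + 18 + 20)/2 = 45/2 = 22.5
r = Area/s = 62.64/22.5 ≈ 2.784

r = 2.784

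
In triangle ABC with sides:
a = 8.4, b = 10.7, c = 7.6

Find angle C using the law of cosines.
c² = a² + b² − 2ab·cos(C)  ⇒  cos(C) = (a² + b² − c²)/(2ab)
cos(C) = (8.4² + 10.7² − 7.6²)/(2·8.4·10.7) = (70.56 + 114.49 − 57.76)/179.76 = 127.29/179.76 ≈ 0.708111
C = arccos(0.708111) ≈ 44.9186°

C = 44.92°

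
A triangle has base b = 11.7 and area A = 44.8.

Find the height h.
A = ½·b·h  ⇒  h = 2A/b = 2·44.8/11.7 = 89.6/11.7 ≈ 7.65812

h = 7.658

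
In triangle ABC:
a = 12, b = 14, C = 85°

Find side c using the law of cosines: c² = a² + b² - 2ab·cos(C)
c² = 12² + 14² − 2·12·14·cos(85°)
cos(85°) ≈ 0.0871557
c² ≈ 144 + 196 − 336·(0.0871557) ≈ 340 − 29.2843 ≈ 310.716
c ≈ √310.716 ≈ 17.6271

c = 17.63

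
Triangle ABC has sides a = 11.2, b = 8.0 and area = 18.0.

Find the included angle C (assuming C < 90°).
Area = ½·a·b·sin(C)  ⇒  sin(C) = 2·Area/(a·b) = 2·18.0/(11.2·8.0) = 36/89.6 ≈ 0.401786
C = arcsin(0.401786) ≈ 23.6899° (taking the acute solution since C < 90°)

C = 23.69°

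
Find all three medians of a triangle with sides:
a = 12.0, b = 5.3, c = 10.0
Median formula: m_a = ½√(2b² + 2c² − a²) (and cyclically). a² = 144, b² = 28.09, c² = 100.
m_a = ½√(2·28.09 + 2·100 − 144) = ½√112.18 ≈ ½·10.5915 ≈ 5.29575
m_b = ½√(2·144 + 2·100 − 28.09) = ½√459.91 ≈ ½·21.4455 ≈ 10.7228
m_c = ½√(2·144 + 2·28.09 − 100) = ½√244.18 ≈ ½·15.6263 ≈ 7.81313

m_a = 5.296, m_b = 10.72, m_c = 7.813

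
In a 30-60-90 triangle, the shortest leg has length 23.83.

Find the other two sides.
In a 30-60-90 triangle the sides are in ratio 1 : √3 : 2 (short leg : long leg : hypotenuse).
Long leg = 23.83·√3 ≈ 23.83·1.73205 ≈ 41.2748
Hypotenuse = 2·23.83 = 47.66

Long leg = 23.83√3 = 41.27, Hypotenuse = 47.66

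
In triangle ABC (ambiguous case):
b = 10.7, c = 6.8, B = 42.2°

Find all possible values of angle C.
b/sin(B) = c/sin(C)  ⇒  sin(C) = c·sin(B)/b = 6.8·sin(42.2°)/10.7
sin(42.2°) ≈ 0.671721
sin(C) ≈ 6.8·0.671721/10.7 ≈ 4.5677/10.7 ≈ 0.426888
Candidate 1: C₁ = arcsin(0.426888) ≈ 25.2702°  →  A = 180° − 42.2° − 25.2702° ≈ 112.53° > 0, valid
Candidate 2: C₂ = 180° − C₁ ≈ 154.73°  →  A = 180° − 42.2° − 154.73° ≈ -16.9298° ≤ 0, not a valid triangle

C = 25.27° (one solution)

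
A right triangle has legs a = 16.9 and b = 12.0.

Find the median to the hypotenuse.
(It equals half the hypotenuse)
Hypotenuse c = √(a² + b²) = √(285.61 + 144) = √429.61 ≈ 20.727
Median to hypotenuse = c/2 ≈ 20.727/2 ≈ 10.3635

Median = 10.36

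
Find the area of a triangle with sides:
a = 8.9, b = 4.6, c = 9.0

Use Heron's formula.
s = (8.9 + 4.6 + 9.0)/2 = 22.5/2 = 11.25
s − a = 2.35, s − b = 6.65, s − c = 2.25
s(s−a)(s−b)(s−c) = 11.25·2.35·6.65·2.25 ≈ 395.571
Area = √395.571 ≈ 19.889

Area = 19.89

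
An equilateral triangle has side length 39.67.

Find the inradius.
r = Area/s with s the semi-perimeter.
Area = (√3/4)·39.67² = (√3/4)·1573.7089 ≈ 0.433013·1573.7089 ≈ 681.436
s = 3·39.67/2 = 59.505
r ≈ 681.436/59.505 ≈ 11.4517
(Equivalently r = side/(2√3) = 39.67/3.4641 ≈ 11.4517.)

r = 11.45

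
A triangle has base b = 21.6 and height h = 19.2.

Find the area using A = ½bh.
A = ½·b·h = ½·21.6·19.2 = ½·414.72 = 207.36

Area = 207.36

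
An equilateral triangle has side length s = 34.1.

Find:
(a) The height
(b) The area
(a) The height splits the triangle into two 30-60-90 halves: h = s·√3/2 = 34.1·1.73205/2 ≈ 59.0629/2 ≈ 29.5315
(b) Area = (√3/4)·s² = (√3/4)·34.1² = (√3/4)·1162.81 ≈ 0.433013·1162.81 ≈ 503.511

Height = 29.53, Area = 503.5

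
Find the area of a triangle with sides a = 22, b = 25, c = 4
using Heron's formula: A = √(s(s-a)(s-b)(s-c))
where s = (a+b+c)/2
s = (22 + 25 + 4)/2 = 51/2 = 25.5
s − a = 3.5, s − b = 0.5, s − c = 21.5
s(s−a)(s−b)(s−c) = 25.5·3.5·0.5·21.5 = 959.4375
Area = √959.4375 ≈ 30.9748

s = 25.5, Area = 30.97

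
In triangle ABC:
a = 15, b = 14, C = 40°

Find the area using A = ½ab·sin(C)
A = ½·a·b·sin(C) = ½·15·14·sin(40°)
sin(40°) ≈ 0.642788
A ≈ ½·210·0.642788 = 105·0.642788 ≈ 67.4927

Area = 67.49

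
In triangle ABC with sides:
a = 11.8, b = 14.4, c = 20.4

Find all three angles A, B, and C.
Law of cosines for each angle (a² = 139.24, b² = 207.36, c² = 416.16):
cos(A) = (b² + c² − a²)/(2bc) = (207.36 + 416.16 − 139.24)/(2·14.4·20.4) = 484.28/587.52 ≈ 0.824278  ⇒  A ≈ 34.4846°
cos(B) = (a² + c² − b²)/(2ac) = (139.24 + 416.16 − 207.36)/(2·11.8·20.4) = 348.04/481.44 ≈ 0.722915  ⇒  B ≈ 43.7044°
cos(C) = (a² + b² − c²)/(2ab) = (139.24 + 207.36 − 416.16)/(2·11.8·14.4) = -69.56/339.84 ≈ -0.204685  ⇒  C ≈ 101.811°
Check: A + B + C ≈ 180°

A = 34.48°, B = 43.7°, C = 101.8°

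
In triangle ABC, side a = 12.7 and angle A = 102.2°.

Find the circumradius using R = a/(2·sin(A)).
R = a/(2·sin(A)) = 12.7/(2·sin(102.2°))
sin(102.2°) ≈ 0.977416
R ≈ 12.7/(2·0.977416) = 12.7/1.95483 ≈ 6.49672

R = 6.497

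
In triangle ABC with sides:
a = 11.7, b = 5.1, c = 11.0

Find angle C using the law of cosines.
c² = a² + b² − 2ab·cos(C)  ⇒  cos(C) = (a² + b² − c²)/(2ab)
cos(C) = (11.7² + 5.1² − 11.0²)/(2·11.7·5.1) = (136.89 + 26.01 − 121)/119.34 = 41.9/119.34 ≈ 0.351098
C = arccos(0.351098) ≈ 69.4455°

C = 69.45°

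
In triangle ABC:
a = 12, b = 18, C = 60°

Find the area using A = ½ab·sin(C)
A = ½·a·b·sin(C) = ½·12·18·sin(60°)
sin(60°) ≈ 0.866025
A ≈ ½·216·0.866025 = 108·0.866025 ≈ 93.5307

Area = 93.53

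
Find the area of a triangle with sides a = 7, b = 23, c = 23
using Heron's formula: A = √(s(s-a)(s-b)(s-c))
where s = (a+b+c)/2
s = (7 + 23 + 23)/2 = 53/2 = 26.5
s − a = 19.5, s − b = 3.5, s − c = 3.5
s(s−a)(s−b)(s−c) = 26.5·19.5·3.5·3.5 = 6330.1875
Area = √6330.1875 ≈ 79.5625

s = 26.5, Area = 79.56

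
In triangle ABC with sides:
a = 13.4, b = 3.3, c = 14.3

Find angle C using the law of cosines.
c² = a² + b² − 2ab·cos(C)  ⇒  cos(C) = (a² + b² − c²)/(2ab)
cos(C) = (13.4² + 3.3² − 14.3²)/(2·13.4·3.3) = (179.56 + 10.89 − 204.49)/88.44 = -14.04/88.44 ≈ -0.158752
C = arccos(-0.158752) ≈ 99.1344°

C = 99.13°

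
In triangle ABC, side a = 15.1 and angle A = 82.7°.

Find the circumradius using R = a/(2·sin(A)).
R = a/(2·sin(A)) = 15.1/(2·sin(82.7°))
sin(82.7°) ≈ 0.991894
R ≈ 15.1/(2·0.991894) = 15.1/1.98379 ≈ 7.6117

R = 7.612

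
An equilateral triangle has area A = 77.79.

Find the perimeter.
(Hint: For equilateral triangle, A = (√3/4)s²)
A = (√3/4)s²  ⇒  s² = 4A/√3 = 4·77.79/√3 = 311.16/1.73205 ≈ 179.648
s ≈ √179.648 ≈ 13.4033
Perimeter = 3s ≈ 3·13.4033 ≈ 40.2099

Perimeter = 40.21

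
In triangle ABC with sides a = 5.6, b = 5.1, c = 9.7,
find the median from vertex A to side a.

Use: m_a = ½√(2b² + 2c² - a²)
m_a = ½√(2·5.1² + 2·9.7² − 5.6²) = ½√(2·26.01 + 2·94.09 − 31.36) = ½√(52.02 + 188.18 − 31.36) = ½√208.84
√208.84 ≈ 14.4513, so m_a ≈ 7.22565

m_a = 7.226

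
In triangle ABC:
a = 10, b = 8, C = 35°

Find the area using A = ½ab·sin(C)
A = ½·a·b·sin(C) = ½·10·8·sin(35°)
sin(35°) ≈ 0.573576
A ≈ ½·80·0.573576 = 40·0.573576 ≈ 22.9431

Area = 22.94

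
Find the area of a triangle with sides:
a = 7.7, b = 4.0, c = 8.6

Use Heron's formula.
s = (7.7 + 4.0 + 8.6)/2 = 20.3/2 = 10.15
s − a = 2.45, s − b = 6.15, s − c = 1.55
s(s−a)(s−b)(s−c) = 10.15·2.45·6.15·1.55 ≈ 237.049
Area = √237.049 ≈ 15.3964

Area = 15.4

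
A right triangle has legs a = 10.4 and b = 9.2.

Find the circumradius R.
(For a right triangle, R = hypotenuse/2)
Hypotenuse c = √(a² + b²) = √(108.16 + 84.64) = √192.8 ≈ 13.8852
R = c/2 ≈ 13.8852/2 ≈ 6.94262

R = 6.943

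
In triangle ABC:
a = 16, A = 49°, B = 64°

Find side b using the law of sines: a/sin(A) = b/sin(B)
a/sin(A) = b/sin(B)  ⇒  b = a·sin(B)/sin(A) = 16·sin(64°)/sin(49°)
sin(64°) ≈ 0.898794, sin(49°) ≈ 0.75471
b ≈ 16·0.898794/0.75471 ≈ 14.3807/0.75471 ≈ 19.0546

b = 19.05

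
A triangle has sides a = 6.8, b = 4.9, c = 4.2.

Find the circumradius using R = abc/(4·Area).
First find the area with Heron's formula.
s = (6.8 + 4.9 + 4.2)/2 = 7.95
Area = √(s(s−a)(s−b)(s−c)) = √(7.95·1.15·3.05·3.75) ≈ √104.567 ≈ 10.2258
abc = 6.8·4.9·4.2 = 139.944
R = abc/(4·Area) ≈ 139.944/(4·10.2258) = 139.944/40.9033 ≈ 3.42134

R = 3.421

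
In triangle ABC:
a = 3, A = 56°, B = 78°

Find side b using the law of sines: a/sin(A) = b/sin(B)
a/sin(A) = b/sin(B)  ⇒  b = a·sin(B)/sin(A) = 3·sin(78°)/sin(56°)
sin(78°) ≈ 0.978148, sin(56°) ≈ 0.829038
b ≈ 3·0.978148/0.829038 ≈ 2.93444/0.829038 ≈ 3.53958

b = 3.54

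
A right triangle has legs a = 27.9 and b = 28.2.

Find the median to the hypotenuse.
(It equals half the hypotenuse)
Hypotenuse c = √(a² + b²) = √(778.41 + 795.24) = √1573.65 ≈ 39.6693
Median to hypotenuse = c/2 ≈ 39.6693/2 ≈ 19.8346

Median = 19.83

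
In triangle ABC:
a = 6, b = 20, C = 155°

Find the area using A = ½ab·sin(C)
A = ½·a·b·sin(C) = ½·6·20·sin(155°)
sin(155°) ≈ 0.422618
A ≈ ½·120·0.422618 = 60·0.422618 ≈ 25.3571

Area = 25.36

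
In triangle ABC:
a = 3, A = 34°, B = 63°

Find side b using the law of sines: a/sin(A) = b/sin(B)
a/sin(A) = b/sin(B)  ⇒  b = a·sin(B)/sin(A) = 3·sin(63°)/sin(34°)
sin(63°) ≈ 0.891007, sin(34°) ≈ 0.559193
b ≈ 3·0.891007/0.559193 ≈ 2.67302/0.559193 ≈ 4.78014

b = 4.78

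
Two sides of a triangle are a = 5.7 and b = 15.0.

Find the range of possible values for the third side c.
Triangle inequality: |a − b| < c < a + b
|a − b| = |5.7 − 15.0| = 9.3
a + b = 5.7 + 15.0 = 20.7

9.3 < c < 20.7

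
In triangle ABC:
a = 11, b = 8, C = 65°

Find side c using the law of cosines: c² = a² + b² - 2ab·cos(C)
c² = 11² + 8² − 2·11·8·cos(65°)
cos(65°) ≈ 0.422618
c² ≈ 121 + 64 − 176·(0.422618) ≈ 185 − 74.3808 ≈ 110.619
c ≈ √110.619 ≈ 10.5176

c = 10.52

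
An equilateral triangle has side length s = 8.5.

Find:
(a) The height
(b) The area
(a) The height splits the triangle into two 30-60-90 halves: h = s·√3/2 = 8.5·1.73205/2 ≈ 14.7224/2 ≈ 7.36122
(b) Area = (√3/4)·s² = (√3/4)·8.5² = (√3/4)·72.25 ≈ 0.433013·72.25 ≈ 31.2852

Height = 7.361, Area = 31.29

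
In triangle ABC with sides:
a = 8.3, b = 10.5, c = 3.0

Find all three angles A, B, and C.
Law of cosines for each angle (a² = 68.89, b² = 110.25, c² = 9):
cos(A) = (b² + c² − a²)/(2bc) = (110.25 + 9 − 68.89)/(2·10.5·3.0) = 50.36/63 ≈ 0.799365  ⇒  A ≈ 36.9305°
cos(B) = (a² + c² − b²)/(2ac) = (68.89 + 9 − 110.25)/(2·8.3·3.0) = -32.36/49.8 ≈ -0.649799  ⇒  B ≈ 130.526°
cos(C) = (a² + b² − c²)/(2ab) = (68.89 + 110.25 − 9)/(2·8.3·10.5) = 170.14/174.3 ≈ 0.976133  ⇒  C ≈ 12.5431°
Check: A + B + C ≈ 180°

A = 36.93°, B = 130.5°, C = 12.54°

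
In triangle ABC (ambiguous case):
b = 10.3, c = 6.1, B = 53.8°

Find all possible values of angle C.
b/sin(B) = c/sin(C)  ⇒  sin(C) = c·sin(B)/b = 6.1·sin(53.8°)/10.3
sin(53.8°) ≈ 0.80696
sin(C) ≈ 6.1·0.80696/10.3 ≈ 4.92246/10.3 ≈ 0.477909
Candidate 1: C₁ = arcsin(0.477909) ≈ 28.5489°  →  A = 180° − 53.8° − 28.5489° ≈ 97.6511° > 0, valid
Candidate 2: C₂ = 180° − C₁ ≈ 151.451°  →  A = 180° − 53.8° − 151.451° ≈ -25.2511° ≤ 0, not a valid triangle

C = 28.55° (one solution)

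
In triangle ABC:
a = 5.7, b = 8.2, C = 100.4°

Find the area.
Two sides and the included angle (SAS): A = ½·a·b·sin(C) = ½·5.7·8.2·sin(100.4°)
sin(100.4°) ≈ 0.983571
A ≈ ½·46.74·0.983571 = 23.37·0.983571 ≈ 22.9861

Area = 22.99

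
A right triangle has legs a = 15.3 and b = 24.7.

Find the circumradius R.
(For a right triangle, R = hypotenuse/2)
Hypotenuse c = √(a² + b²) = √(234.09 + 610.09) = √844.18 ≈ 29.0548
R = c/2 ≈ 29.0548/2 ≈ 14.5274

R = 14.53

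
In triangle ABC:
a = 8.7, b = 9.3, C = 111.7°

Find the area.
Two sides and the included angle (SAS): A = ½·a·b·sin(C) = ½·8.7·9.3·sin(111.7°)
sin(111.7°) ≈ 0.929133
A ≈ ½·80.91·0.929133 = 40.455·0.929133 ≈ 37.5881

Area = 37.59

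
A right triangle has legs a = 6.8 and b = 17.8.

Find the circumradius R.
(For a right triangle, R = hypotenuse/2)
Hypotenuse c = √(a² + b²) = √(46.24 + 316.84) = √363.08 ≈ 19.0547
R = c/2 ≈ 19.0547/2 ≈ 9.52733

R = 9.527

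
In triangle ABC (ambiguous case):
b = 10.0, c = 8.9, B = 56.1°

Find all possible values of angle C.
b/sin(B) = c/sin(C)  ⇒  sin(C) = c·sin(B)/b = 8.9·sin(56.1°)/10.0
sin(56.1°) ≈ 0.830012
sin(C) ≈ 8.9·0.830012/10.0 ≈ 7.38711/10.0 ≈ 0.738711
Candidate 1: C₁ = arcsin(0.738711) ≈ 47.6217°  →  A = 180° − 56.1° − 47.6217° ≈ 76.2783° > 0, valid
Candidate 2: C₂ = 180° − C₁ ≈ 132.378°  →  A = 180° − 56.1° − 132.378° ≈ -8.4783° ≤ 0, not a valid triangle

C = 47.62° (one solution)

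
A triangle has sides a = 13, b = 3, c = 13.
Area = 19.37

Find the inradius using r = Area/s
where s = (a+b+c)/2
s = (13 + 3 + 13)/2 = 29/2 = 14.5
r = Area/s = 19.37/14.5 ≈ 1.33586

r = 1.336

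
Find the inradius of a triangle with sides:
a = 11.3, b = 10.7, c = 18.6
r = Area/s where s is the semi-perimeter.
s = (11.3 + 10.7 + 18.6)/2 = 40.6/2 = 20.3
Area = √(s(s−a)(s−b)(s−c)) = √(20.3·9·9.6·1.7) ≈ √2981.66 ≈ 54.6046
r ≈ 54.6046/20.3 ≈ 2.68988

r = 2.69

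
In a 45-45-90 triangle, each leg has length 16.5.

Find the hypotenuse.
In a 45-45-90 triangle the sides are in ratio 1 : 1 : √2, so hypotenuse = leg·√2.
Hypotenuse = 16.5·√2 ≈ 16.5·1.41421 ≈ 23.3345

Hypotenuse = 16.5√2 = 23.33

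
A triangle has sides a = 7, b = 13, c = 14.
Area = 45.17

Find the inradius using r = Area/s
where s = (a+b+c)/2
s = (7 + 13 + 14)/2 = 34/2 = 17
r = Area/s = 45.17/17 ≈ 2.65706

r = 2.657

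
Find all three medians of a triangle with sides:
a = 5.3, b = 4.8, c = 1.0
Median formula: m_a = ½√(2b² + 2c² − a²) (and cyclically). a² = 28.09, b² = 23.04, c² = 1.
m_a = ½√(2·23.04 + 2·1 − 28.09) = ½√19.99 ≈ ½·4.47102 ≈ 2.23551
m_b = ½√(2·28.09 + 2·1 − 23.04) = ½√35.14 ≈ ½·5.9279 ≈ 2.96395
m_c = ½√(2·28.09 + 2·23.04 − 1) = ½√101.26 ≈ ½·10.0628 ≈ 5.0314

m_a = 2.236, m_b = 2.964, m_c = 5.031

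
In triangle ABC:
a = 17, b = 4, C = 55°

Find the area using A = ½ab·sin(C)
A = ½·a·b·sin(C) = ½·17·4·sin(55°)
sin(55°) ≈ 0.819152
A ≈ ½·68·0.819152 = 34·0.819152 ≈ 27.8512

Area = 27.85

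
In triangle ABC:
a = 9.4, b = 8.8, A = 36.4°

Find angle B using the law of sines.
a/sin(A) = b/sin(B)  ⇒  sin(B) = b·sin(A)/a = 8.8·sin(36.4°)/9.4
sin(36.4°) ≈ 0.593419
sin(B) ≈ 8.8·0.593419/9.4 ≈ 5.22209/9.4 ≈ 0.555541
B = arcsin(0.555541) ≈ 33.748°
(Since b ≤ a we need B ≤ A, so the obtuse alternative 180° − 33.748° ≈ 146.252° is rejected.)

B = 33.75°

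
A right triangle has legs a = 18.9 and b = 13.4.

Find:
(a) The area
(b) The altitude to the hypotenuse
(a) The legs are perpendicular, so Area = ½·a·b = ½·18.9·13.4 = ½·253.26 = 126.63
(b) Hypotenuse c = √(a² + b²) = √(357.21 + 179.56) = √536.77 ≈ 23.1683
    Area = ½·c·h_c  ⇒  h_c = 2·Area/c = 253.26/23.1683 ≈ 10.9313

Area = 126.63, h_c = 10.93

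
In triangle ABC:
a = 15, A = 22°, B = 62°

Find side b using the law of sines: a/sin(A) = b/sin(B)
a/sin(A) = b/sin(B)  ⇒  b = a·sin(B)/sin(A) = 15·sin(62°)/sin(22°)
sin(62°) ≈ 0.882948, sin(22°) ≈ 0.374607
b ≈ 15·0.882948/0.374607 ≈ 13.2442/0.374607 ≈ 35.355

b = 35.35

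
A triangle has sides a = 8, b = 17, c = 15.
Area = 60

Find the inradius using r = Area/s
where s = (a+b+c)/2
s = (8 + 17 + 15)/2 = 40/2 = 20
r = Area/s = 60/20 ≈ 3

r = 3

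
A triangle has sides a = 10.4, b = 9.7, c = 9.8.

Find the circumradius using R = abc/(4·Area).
First find the area with Heron's formula.
s = (10.4 + 9.7 + 9.8)/2 = 14.95
Area = √(s(s−a)(s−b)(s−c)) = √(14.95·4.55·5.25·5.15) ≈ √1839.16 ≈ 42.8854
abc = 10.4·9.7·9.8 = 988.624
R = abc/(4·Area) ≈ 988.624/(4·42.8854) = 988.624/171.542 ≈ 5.76317

R = 5.763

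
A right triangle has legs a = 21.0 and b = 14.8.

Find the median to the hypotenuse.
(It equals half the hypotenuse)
Hypotenuse c = √(a² + b²) = √(441 + 219.04) = √660.04 ≈ 25.6912
Median to hypotenuse = c/2 ≈ 25.6912/2 ≈ 12.8456

Median = 12.85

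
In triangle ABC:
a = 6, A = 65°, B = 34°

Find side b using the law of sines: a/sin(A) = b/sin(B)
a/sin(A) = b/sin(B)  ⇒  b = a·sin(B)/sin(A) = 6·sin(34°)/sin(65°)
sin(34°) ≈ 0.559193, sin(65°) ≈ 0.906308
b ≈ 6·0.559193/0.906308 ≈ 3.35516/0.906308 ≈ 3.70201

b = 3.702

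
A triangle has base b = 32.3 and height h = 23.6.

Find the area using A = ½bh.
A = ½·b·h = ½·32.3·23.6 = ½·762.28 = 381.14

Area = 381.14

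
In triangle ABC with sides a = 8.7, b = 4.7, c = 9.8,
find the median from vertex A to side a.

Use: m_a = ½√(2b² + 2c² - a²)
m_a = ½√(2·4.7² + 2·9.8² − 8.7²) = ½√(2·22.09 + 2·96.04 − 75.69) = ½√(44.18 + 192.08 − 75.69) = ½√160.57
√160.57 ≈ 12.6716, so m_a ≈ 6.33581

m_a = 6.336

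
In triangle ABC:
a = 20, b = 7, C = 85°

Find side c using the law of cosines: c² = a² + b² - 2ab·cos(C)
c² = 20² + 7² − 2·20·7·cos(85°)
cos(85°) ≈ 0.0871557
c² ≈ 400 + 49 − 280·(0.0871557) ≈ 449 − 24.4036 ≈ 424.596
c ≈ √424.596 ≈ 20.6057

c = 20.61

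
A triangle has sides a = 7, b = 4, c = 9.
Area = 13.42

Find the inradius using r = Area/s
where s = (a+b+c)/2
s = (7 + 4 + 9)/2 = 20/2 = 10
r = Area/s = 13.42/10 ≈ 1.342

r = 1.342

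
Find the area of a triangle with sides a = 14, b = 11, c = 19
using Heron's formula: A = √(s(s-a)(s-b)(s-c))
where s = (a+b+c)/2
s = (14 + 11 + 19)/2 = 44/2 = 22
s − a = 8, s − b = 11, s − c = 3
s(s−a)(s−b)(s−c) = 22·8·11·3 = 5808
Area = √5808 ≈ 76.2102

s = 22.0, Area = 76.21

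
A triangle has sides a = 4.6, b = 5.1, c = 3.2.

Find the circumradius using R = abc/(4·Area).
First find the area with Heron's formula.
s = (4.6 + 5.1 + 3.2)/2 = 6.45
Area = √(s(s−a)(s−b)(s−c)) = √(6.45·1.85·1.35·3.25) ≈ √52.3538 ≈ 7.2356
abc = 4.6·5.1·3.2 = 75.072
R = abc/(4·Area) ≈ 75.072/(4·7.2356) = 75.072/28.9424 ≈ 2.59384

R = 2.594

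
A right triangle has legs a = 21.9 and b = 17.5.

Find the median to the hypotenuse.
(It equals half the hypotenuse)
Hypotenuse c = √(a² + b²) = √(479.61 + 306.25) = √785.86 ≈ 28.0332
Median to hypotenuse = c/2 ≈ 28.0332/2 ≈ 14.0166

Median = 14.02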